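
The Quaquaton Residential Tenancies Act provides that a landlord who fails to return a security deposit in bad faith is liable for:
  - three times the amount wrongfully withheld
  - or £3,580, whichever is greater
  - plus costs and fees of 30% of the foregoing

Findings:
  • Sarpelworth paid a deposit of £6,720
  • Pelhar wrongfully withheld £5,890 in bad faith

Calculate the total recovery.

Trebled: 3 × £5,890 = £17,670
Minimum £3,580: £17,670 meets the minimum, no increase.
Costs and fees: 30% of £17,670 = £5,301
Total recovery: £17,670 + £5,301 = £22,971

Recovery: £22,971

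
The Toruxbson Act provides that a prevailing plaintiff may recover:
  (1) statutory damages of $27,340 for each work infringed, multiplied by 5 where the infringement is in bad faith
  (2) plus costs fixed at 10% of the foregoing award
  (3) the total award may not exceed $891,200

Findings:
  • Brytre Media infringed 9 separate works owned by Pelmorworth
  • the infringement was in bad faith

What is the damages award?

Statutory damages: 9 × $27,340 = $246,060
Multiplied by 5: 5 × $246,060 = $1,230,300
Costs: 10% of $1,230,300 = $123,030
Award plus costs: $1,230,300 + $123,030 = $1,353,330
Cap at $891,200: $1,353,330 exceeds the cap → $891,200

Award: $891,200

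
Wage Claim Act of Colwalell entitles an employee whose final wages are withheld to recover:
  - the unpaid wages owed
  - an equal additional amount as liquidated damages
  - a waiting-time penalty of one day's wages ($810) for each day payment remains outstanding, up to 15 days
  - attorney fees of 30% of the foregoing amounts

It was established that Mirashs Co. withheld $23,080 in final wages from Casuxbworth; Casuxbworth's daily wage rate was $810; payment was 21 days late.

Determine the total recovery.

Liquidated damages (equal amount): $23,080
Penalty days: min(21, 15) = 15
Waiting-time penalty: 15 × $810 = $12,150
Subtotal: $23,080 + $23,080 + $12,150 = $58,310
Attorney fees: 30% of $58,310 = $17,493
Total award: $58,310 + $17,493 = $75,803

Total award: $75,803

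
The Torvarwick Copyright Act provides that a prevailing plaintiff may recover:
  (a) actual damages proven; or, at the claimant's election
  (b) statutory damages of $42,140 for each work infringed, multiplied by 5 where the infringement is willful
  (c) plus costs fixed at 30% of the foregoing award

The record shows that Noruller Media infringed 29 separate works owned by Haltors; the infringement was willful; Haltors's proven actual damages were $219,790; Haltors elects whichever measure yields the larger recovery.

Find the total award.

$7,943,390

Statutory damages: 29 × $42,140 = $1,222,060
Multiplied by 5: 5 × $1,222,060 = $6,110,300
Greater of actual damages ($219,790) or enhanced statutory damages ($6,110,300): $6,110,300
Costs: 30% of $6,110,300 = $1,833,090
Award plus costs: $6,110,300 + $1,833,090 = $7,943,390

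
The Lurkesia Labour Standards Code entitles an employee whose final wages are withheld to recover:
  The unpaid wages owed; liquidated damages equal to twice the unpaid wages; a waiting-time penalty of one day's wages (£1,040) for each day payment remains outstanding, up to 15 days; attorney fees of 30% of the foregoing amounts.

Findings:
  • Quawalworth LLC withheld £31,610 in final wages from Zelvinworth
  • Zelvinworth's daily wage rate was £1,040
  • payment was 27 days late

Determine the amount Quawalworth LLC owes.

£143,559

Doubled: 2 × £31,610 = £63,220
Penalty days: min(27, 15) = 15
Waiting-time penalty: 15 × £1,040 = £15,600
Subtotal: £31,610 + £63,220 + £15,600 = £110,430
Attorney fees: 30% of £110,430 = £33,129
Total award: £110,430 + £33,129 = £143,559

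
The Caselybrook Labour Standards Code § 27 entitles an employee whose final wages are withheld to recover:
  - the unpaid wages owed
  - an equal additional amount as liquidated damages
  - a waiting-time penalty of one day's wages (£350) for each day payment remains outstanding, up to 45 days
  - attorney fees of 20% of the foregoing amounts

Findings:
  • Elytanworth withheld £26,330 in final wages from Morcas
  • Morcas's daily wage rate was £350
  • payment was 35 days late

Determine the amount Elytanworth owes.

£77,892

Liquidated damages (equal amount): £26,330
Penalty days: min(35, 45) = 35
Waiting-time penalty: 35 × £350 = £12,250
Subtotal: £26,330 + £26,330 + £12,250 = £64,910
Attorney fees: 20% of £64,910 = £12,982
Total award: £64,910 + £12,982 = £77,892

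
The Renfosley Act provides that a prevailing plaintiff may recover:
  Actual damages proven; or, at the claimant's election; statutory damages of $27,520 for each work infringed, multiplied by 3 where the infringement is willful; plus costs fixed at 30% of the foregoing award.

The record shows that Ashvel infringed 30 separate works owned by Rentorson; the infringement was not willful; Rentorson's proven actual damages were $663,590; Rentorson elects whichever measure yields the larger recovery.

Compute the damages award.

$1,073,280

Statutory damages: 30 × $27,520 = $825,600
Infringement not willful: no ×3 enhancement.
Greater of actual damages ($663,590) or statutory damages ($825,600): $825,600
Costs: 30% of $825,600 = $247,680
Award plus costs: $825,600 + $247,680 = $1,073,280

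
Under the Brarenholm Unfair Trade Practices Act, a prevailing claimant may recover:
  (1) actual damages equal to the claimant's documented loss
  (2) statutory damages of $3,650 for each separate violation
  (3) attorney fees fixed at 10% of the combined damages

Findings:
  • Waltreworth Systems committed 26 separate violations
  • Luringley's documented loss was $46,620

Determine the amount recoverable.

Statutory damages: 26 × $3,650 = $94,900
Combined damages: $46,620 + $94,900 = $141,520
Attorney fees: 10% of $141,520 = $14,152
Total recovery: $141,520 + $14,152 = $155,672

$155,672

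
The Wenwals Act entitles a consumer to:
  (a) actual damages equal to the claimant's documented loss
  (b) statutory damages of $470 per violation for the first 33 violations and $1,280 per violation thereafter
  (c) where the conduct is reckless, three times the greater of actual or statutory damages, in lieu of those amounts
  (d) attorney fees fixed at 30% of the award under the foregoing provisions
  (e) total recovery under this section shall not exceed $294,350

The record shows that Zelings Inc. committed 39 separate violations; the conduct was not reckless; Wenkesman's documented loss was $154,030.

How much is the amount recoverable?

First 33 violations: 33 × $470 = $15,510
Remaining violations: (39 − 33) × $1,280 = $7,680
Statutory damages: $15,510 + $7,680 = $23,190
Conduct not reckless: the in-lieu enhancement does not apply.
Actual plus statutory damages: $154,030 + $23,190 = $177,220
Attorney fees: 30% of $177,220 = $53,166
Total before cap: $177,220 + $53,166 = $230,386
Cap at $294,350: $230,386 is within the cap, no reduction.

Total recovery: $230,386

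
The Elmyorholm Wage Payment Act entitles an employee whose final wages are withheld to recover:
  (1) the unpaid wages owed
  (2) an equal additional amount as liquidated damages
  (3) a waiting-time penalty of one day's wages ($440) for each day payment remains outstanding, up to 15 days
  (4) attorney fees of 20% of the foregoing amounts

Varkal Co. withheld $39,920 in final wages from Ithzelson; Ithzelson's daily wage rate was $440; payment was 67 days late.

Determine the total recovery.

Liquidated damages (equal amount): $39,920
Penalty days: min(67, 15) = 15
Waiting-time penalty: 15 × $440 = $6,600
Subtotal: $39,920 + $39,920 + $6,600 = $86,440
Attorney fees: 20% of $86,440 = $17,288
Total award: $86,440 + $17,288 = $103,728

$103,728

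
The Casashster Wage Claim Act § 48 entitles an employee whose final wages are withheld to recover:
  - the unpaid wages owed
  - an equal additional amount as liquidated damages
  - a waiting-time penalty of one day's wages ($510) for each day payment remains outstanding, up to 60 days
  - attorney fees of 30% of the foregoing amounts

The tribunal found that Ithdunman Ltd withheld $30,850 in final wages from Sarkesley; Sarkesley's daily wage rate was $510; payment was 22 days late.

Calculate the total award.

Total award: $94,796

Liquidated damages (equal amount): $30,850
Penalty days: min(22, 60) = 22
Waiting-time penalty: 22 × $510 = $11,220
Subtotal: $30,850 + $30,850 + $11,220 = $72,920
Attorney fees: 30% of $72,920 = $21,876
Total award: $72,920 + $21,876 = $94,796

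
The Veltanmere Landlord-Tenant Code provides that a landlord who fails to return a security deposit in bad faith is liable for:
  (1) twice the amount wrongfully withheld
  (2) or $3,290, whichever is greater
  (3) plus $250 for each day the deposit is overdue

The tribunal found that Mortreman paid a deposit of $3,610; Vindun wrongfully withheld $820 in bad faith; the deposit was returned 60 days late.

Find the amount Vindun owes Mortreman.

$18,290

Doubled: 2 × $820 = $1,640
Minimum $3,290: $1,640 is below the minimum → $3,290
Late-return penalty: 60 × $250 = $15,000
Damages plus late penalty: $3,290 + $15,000 = $18,290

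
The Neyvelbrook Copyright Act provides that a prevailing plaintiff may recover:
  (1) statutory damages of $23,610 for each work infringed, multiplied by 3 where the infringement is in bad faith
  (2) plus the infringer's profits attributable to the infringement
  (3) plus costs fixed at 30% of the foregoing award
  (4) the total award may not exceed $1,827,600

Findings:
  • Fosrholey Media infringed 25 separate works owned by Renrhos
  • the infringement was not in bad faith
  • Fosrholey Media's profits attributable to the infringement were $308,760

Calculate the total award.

Award: $1,168,713

Statutory damages: 25 × $23,610 = $590,250
Infringement not in bad faith: no ×3 enhancement.
Combined award: $590,250 + $308,760 = $899,010
Costs: 30% of $899,010 = $269,703
Award plus costs: $899,010 + $269,703 = $1,168,713
Cap at $1,827,600: $1,168,713 is within the cap, no reduction.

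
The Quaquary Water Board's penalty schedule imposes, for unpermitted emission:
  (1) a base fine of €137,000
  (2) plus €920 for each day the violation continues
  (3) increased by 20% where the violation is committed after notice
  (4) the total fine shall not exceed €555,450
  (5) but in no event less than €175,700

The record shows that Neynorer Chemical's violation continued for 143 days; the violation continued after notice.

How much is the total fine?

€322,272

Per-day component: 143 × €920 = €131,560
Base plus per-day: €137,000 + €131,560 = €268,560
Enhancement: 20% of €268,560 = €53,712
Enhanced fine: €268,560 + €53,712 = €322,272
Cap at €555,450: €322,272 is within the cap, no reduction.
Minimum €175,700: €322,272 meets the minimum, no increase.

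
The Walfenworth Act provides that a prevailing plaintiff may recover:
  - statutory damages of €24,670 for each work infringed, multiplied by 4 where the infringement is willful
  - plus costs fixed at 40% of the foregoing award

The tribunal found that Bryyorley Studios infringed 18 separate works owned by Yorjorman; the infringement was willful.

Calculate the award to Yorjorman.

€2,486,736

Statutory damages: 18 × €24,670 = €444,060
Multiplied by 4: 4 × €444,060 = €1,776,240
Costs: 40% of €1,776,240 = €710,496
Award plus costs: €1,776,240 + €710,496 = €2,486,736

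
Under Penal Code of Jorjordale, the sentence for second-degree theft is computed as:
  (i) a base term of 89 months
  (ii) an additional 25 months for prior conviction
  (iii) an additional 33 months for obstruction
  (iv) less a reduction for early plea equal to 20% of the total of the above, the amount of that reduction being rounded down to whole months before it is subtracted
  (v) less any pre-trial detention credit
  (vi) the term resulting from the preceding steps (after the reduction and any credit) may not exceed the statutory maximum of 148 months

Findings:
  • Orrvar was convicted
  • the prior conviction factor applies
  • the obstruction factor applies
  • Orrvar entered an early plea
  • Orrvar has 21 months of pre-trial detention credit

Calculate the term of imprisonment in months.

97 months

Prior conviction enhancement: +25 months
Obstruction enhancement: +33 months
Adjusted term: 89 months + 25 months + 33 months = 147 months
Early plea reduction: 20% of 147 months = 29 months (rounded down)
After reduction: 147 − 29 = 118 months
Less pre-trial detention credit: 118 months − 21 months = 97 months
Cap at 148 months: 97 months is within the cap, no reduction.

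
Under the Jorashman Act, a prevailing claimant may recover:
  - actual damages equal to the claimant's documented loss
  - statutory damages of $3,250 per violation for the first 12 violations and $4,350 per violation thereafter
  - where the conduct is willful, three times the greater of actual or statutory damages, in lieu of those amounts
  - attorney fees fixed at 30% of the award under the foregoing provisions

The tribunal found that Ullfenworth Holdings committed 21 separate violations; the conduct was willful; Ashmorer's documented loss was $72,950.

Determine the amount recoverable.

First 12 violations: 12 × $3,250 = $39,000
Remaining violations: (21 − 12) × $4,350 = $39,150
Statutory damages: $39,000 + $39,150 = $78,150
Greater of actual damages ($72,950) or statutory damages ($78,150): $78,150
Trebled: 3 × $78,150 = $234,450
Attorney fees: 30% of $234,450 = $70,335
Total recovery: $234,450 + $70,335 = $304,785

$304,785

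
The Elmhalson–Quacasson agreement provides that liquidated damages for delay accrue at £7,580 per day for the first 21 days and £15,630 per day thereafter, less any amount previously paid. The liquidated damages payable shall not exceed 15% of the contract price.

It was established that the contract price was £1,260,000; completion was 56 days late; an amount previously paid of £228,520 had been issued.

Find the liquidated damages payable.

First 21 days: 21 × £7,580 = £159,180
Remaining days: (56 − 21) × £15,630 = £547,050
Accrued per-day damages: £159,180 + £547,050 = £706,230
Less amount previously paid: £706,230 − £228,520 = £477,710
Cap: 15% of £1,260,000 = £189,000
Cap at £189,000: £477,710 exceeds the cap → £189,000

Liquidated damages: £189,000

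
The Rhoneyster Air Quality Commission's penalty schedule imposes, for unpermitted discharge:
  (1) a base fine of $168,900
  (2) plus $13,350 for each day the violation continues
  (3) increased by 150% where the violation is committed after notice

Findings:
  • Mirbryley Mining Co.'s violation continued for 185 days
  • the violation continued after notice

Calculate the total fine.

Per-day component: 185 × $13,350 = $2,469,750
Base plus per-day: $168,900 + $2,469,750 = $2,638,650
Enhancement: 150% of $2,638,650 = $3,957,975
Enhanced fine: $2,638,650 + $3,957,975 = $6,596,625

$6,596,625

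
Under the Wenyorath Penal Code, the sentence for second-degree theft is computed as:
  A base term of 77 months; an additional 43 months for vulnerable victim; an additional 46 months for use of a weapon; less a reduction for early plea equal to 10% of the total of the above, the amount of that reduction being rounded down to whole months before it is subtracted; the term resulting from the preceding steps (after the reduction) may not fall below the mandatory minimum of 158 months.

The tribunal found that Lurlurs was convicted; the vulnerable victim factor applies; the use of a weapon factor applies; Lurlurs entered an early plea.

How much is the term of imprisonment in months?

Vulnerable victim enhancement: +43 months
Use of a weapon enhancement: +46 months
Adjusted term: 77 months + 43 months + 46 months = 166 months
Early plea reduction: 10% of 166 months = 16 months (rounded down)
After reduction: 166 − 16 = 150 months
Minimum 158 months: 150 months is below the minimum → 158 months

158 months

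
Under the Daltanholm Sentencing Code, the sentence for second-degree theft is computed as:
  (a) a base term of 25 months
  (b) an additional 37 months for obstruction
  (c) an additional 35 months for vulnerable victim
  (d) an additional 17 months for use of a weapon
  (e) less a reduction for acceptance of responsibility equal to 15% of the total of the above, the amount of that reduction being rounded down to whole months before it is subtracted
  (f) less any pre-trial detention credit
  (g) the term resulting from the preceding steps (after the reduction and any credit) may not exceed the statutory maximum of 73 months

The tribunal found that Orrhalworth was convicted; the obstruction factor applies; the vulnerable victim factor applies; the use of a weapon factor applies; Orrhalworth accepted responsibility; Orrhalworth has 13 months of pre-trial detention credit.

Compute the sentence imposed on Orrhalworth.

Obstruction enhancement: +37 months
Vulnerable victim enhancement: +35 months
Use of a weapon enhancement: +17 months
Adjusted term: 25 months + 37 months + 35 months + 17 months = 114 months
Acceptance of responsibility reduction: 15% of 114 months = 17 months (rounded down)
After reduction: 114 − 17 = 97 months
Less pre-trial detention credit: 97 months − 13 months = 84 months
Cap at 73 months: 84 months exceeds the cap → 73 months

73 months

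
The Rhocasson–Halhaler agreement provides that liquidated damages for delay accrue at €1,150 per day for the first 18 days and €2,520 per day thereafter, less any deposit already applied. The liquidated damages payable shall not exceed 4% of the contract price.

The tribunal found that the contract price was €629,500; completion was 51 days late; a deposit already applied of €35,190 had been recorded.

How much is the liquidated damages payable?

First 18 days: 18 × €1,150 = €20,700
Remaining days: (51 − 18) × €2,520 = €83,160
Accrued per-day damages: €20,700 + €83,160 = €103,860
Less deposit already applied: €103,860 − €35,190 = €68,670
Cap: 4% of €629,500 = €25,180
Cap at €25,180: €68,670 exceeds the cap → €25,180

€25,180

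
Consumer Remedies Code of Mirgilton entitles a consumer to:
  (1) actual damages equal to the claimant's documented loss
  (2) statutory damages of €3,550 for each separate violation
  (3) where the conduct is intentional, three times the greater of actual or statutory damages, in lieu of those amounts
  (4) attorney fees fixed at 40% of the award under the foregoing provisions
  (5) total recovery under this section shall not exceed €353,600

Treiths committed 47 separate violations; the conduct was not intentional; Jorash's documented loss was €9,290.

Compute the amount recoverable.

Statutory damages: 47 × €3,550 = €166,850
Conduct not intentional: the in-lieu enhancement does not apply.
Actual plus statutory damages: €9,290 + €166,850 = €176,140
Attorney fees: 40% of €176,140 = €70,456
Total before cap: €176,140 + €70,456 = €246,596
Cap at €353,600: €246,596 is within the cap, no reduction.

€246,596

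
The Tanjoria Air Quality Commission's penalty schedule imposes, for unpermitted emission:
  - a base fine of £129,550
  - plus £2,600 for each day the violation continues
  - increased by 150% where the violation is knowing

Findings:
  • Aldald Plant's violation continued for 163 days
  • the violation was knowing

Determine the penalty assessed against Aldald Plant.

£1,383,375

Per-day component: 163 × £2,600 = £423,800
Base plus per-day: £129,550 + £423,800 = £553,350
Enhancement: 150% of £553,350 = £830,025
Enhanced fine: £553,350 + £830,025 = £1,383,375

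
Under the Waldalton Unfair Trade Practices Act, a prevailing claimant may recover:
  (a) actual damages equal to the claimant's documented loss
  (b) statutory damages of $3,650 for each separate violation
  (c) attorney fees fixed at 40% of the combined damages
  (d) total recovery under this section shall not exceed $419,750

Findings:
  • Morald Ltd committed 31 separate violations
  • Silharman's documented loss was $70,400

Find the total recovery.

Statutory damages: 31 × $3,650 = $113,150
Combined damages: $70,400 + $113,150 = $183,550
Attorney fees: 40% of $183,550 = $73,420
Total before cap: $183,550 + $73,420 = $256,970
Cap at $419,750: $256,970 is within the cap, no reduction.

$256,970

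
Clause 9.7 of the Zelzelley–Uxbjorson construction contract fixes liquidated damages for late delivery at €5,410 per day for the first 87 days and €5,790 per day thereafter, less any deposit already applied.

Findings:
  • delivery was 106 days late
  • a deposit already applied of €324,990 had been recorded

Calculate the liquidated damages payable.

First 87 days: 87 × €5,410 = €470,670
Remaining days: (106 − 87) × €5,790 = €110,010
Accrued per-day damages: €470,670 + €110,010 = €580,680
Less deposit already applied: €580,680 − €324,990 = €255,690

€255,690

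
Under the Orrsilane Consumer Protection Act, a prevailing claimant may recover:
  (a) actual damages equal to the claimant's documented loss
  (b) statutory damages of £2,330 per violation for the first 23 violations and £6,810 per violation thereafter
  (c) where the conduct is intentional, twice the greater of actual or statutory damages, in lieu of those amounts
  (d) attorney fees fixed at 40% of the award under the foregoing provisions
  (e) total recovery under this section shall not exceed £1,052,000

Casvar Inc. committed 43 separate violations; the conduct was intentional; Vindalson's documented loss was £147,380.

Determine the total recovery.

£531,412

First 23 violations: 23 × £2,330 = £53,590
Remaining violations: (43 − 23) × £6,810 = £136,200
Statutory damages: £53,590 + £136,200 = £189,790
Greater of actual damages (£147,380) or statutory damages (£189,790): £189,790
Doubled: 2 × £189,790 = £379,580
Attorney fees: 40% of £379,580 = £151,832
Total before cap: £379,580 + £151,832 = £531,412
Cap at £1,052,000: £531,412 is within the cap, no reduction.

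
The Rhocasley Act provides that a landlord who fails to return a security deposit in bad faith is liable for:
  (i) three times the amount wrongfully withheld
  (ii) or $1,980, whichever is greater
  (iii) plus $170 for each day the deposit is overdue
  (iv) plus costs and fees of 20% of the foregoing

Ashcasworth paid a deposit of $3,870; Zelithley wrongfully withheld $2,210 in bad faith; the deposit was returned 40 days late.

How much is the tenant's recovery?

$16,116

Trebled: 3 × $2,210 = $6,630
Minimum $1,980: $6,630 meets the minimum, no increase.
Late-return penalty: 40 × $170 = $6,800
Damages plus late penalty: $6,630 + $6,800 = $13,430
Costs and fees: 20% of $13,430 = $2,686
Total recovery: $13,430 + $2,686 = $16,116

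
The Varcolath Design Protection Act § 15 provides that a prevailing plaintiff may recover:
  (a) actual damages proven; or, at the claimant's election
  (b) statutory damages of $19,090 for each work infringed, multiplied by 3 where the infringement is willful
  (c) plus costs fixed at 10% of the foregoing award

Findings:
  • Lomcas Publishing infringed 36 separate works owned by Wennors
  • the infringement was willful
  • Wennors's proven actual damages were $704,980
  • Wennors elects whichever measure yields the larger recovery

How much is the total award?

Statutory damages: 36 × $19,090 = $687,240
Trebled: 3 × $687,240 = $2,061,720
Greater of actual damages ($704,980) or enhanced statutory damages ($2,061,720): $2,061,720
Costs: 10% of $2,061,720 = $206,172
Award plus costs: $2,061,720 + $206,172 = $2,267,892

$2,267,892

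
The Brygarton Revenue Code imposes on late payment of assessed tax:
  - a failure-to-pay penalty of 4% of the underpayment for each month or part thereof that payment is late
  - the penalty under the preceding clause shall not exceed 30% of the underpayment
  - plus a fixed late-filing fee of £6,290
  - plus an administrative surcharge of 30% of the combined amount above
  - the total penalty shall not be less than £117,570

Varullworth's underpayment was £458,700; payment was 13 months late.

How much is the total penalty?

Accrued rate: 4% × 13 = 52%, capped at 30% → 30%
Failure-to-pay penalty: 30% of £458,700 = £137,610
Penalty before surcharge: £137,610 + £6,290 = £143,900
Administrative surcharge: 30% of £143,900 = £43,170
Total penalty: £143,900 + £43,170 = £187,070
Minimum £117,570: £187,070 meets the minimum, no increase.

£187,070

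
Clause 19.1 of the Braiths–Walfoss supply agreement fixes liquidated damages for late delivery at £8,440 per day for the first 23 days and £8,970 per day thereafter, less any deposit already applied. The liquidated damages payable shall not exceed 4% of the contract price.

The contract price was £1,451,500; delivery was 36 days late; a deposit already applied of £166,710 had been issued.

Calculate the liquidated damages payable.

First 23 days: 23 × £8,440 = £194,120
Remaining days: (36 − 23) × £8,970 = £116,610
Accrued per-day damages: £194,120 + £116,610 = £310,730
Less deposit already applied: £310,730 − £166,710 = £144,020
Cap: 4% of £1,451,500 = £58,060
Cap at £58,060: £144,020 exceeds the cap → £58,060

£58,060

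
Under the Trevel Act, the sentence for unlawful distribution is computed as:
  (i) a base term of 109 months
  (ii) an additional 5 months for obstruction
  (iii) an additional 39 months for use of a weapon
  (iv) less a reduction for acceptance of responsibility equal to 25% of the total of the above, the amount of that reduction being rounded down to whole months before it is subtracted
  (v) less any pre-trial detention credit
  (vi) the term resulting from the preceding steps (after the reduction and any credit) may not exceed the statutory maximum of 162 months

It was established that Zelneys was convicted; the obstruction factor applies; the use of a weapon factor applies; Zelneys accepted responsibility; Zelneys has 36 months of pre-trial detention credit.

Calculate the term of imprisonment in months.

Obstruction enhancement: +5 months
Use of a weapon enhancement: +39 months
Adjusted term: 109 months + 5 months + 39 months = 153 months
Acceptance of responsibility reduction: 25% of 153 months = 38 months (rounded down)
After reduction: 153 − 38 = 115 months
Less pre-trial detention credit: 115 months − 36 months = 79 months
Cap at 162 months: 79 months is within the cap, no reduction.

79 months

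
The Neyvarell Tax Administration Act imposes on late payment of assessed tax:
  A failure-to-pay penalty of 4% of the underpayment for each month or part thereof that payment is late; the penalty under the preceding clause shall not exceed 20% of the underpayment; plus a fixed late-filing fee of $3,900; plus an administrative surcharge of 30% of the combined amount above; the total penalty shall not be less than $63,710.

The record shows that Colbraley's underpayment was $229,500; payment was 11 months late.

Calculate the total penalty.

$64,740

Accrued rate: 4% × 11 = 44%, capped at 20% → 20%
Failure-to-pay penalty: 20% of $229,500 = $45,900
Penalty before surcharge: $45,900 + $3,900 = $49,800
Administrative surcharge: 30% of $49,800 = $14,940
Total penalty: $49,800 + $14,940 = $64,740
Minimum $63,710: $64,740 meets the minimum, no increase.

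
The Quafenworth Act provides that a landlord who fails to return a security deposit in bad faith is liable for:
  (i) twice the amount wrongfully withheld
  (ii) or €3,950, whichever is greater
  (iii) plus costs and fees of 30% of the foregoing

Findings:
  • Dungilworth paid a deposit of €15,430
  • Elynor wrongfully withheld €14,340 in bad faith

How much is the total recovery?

Doubled: 2 × €14,340 = €28,680
Minimum €3,950: €28,680 meets the minimum, no increase.
Costs and fees: 30% of €28,680 = €8,604
Total recovery: €28,680 + €8,604 = €37,284

Recovery: €37,284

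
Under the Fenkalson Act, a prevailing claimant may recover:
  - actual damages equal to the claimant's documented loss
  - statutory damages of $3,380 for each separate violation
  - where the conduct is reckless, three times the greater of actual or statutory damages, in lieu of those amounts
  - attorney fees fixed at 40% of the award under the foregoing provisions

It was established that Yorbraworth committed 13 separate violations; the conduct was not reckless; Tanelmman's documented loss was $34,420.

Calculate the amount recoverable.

$109,704

Statutory damages: 13 × $3,380 = $43,940
Conduct not reckless: the in-lieu enhancement does not apply.
Actual plus statutory damages: $34,420 + $43,940 = $78,360
Attorney fees: 40% of $78,360 = $31,344
Total recovery: $78,360 + $31,344 = $109,704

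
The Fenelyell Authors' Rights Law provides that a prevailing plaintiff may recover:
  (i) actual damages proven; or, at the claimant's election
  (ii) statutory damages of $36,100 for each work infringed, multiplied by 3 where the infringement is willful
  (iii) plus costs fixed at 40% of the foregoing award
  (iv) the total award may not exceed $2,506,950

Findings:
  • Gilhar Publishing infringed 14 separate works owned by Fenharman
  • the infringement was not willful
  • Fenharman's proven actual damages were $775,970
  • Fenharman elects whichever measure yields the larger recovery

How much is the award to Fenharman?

Award: $1,086,358

Statutory damages: 14 × $36,100 = $505,400
Infringement not willful: no ×3 enhancement.
Greater of actual damages ($775,970) or statutory damages ($505,400): $775,970
Costs: 40% of $775,970 = $310,388
Award plus costs: $775,970 + $310,388 = $1,086,358
Cap at $2,506,950: $1,086,358 is within the cap, no reduction.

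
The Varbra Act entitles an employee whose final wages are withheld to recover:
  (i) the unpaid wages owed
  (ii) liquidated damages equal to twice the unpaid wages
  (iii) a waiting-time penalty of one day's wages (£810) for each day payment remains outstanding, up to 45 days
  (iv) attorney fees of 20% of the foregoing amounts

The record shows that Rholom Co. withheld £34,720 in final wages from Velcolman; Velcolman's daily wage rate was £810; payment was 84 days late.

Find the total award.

Doubled: 2 × £34,720 = £69,440
Penalty days: min(84, 45) = 45
Waiting-time penalty: 45 × £810 = £36,450
Subtotal: £34,720 + £69,440 + £36,450 = £140,610
Attorney fees: 20% of £140,610 = £28,122
Total award: £140,610 + £28,122 = £168,732

£168,732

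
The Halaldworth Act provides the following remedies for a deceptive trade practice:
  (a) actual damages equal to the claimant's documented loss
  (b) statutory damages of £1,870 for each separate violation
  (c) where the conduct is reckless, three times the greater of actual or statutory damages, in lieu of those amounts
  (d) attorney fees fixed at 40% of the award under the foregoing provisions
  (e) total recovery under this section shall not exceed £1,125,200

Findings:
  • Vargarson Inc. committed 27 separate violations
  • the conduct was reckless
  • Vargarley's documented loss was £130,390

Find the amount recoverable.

£547,638

Statutory damages: 27 × £1,870 = £50,490
Greater of actual damages (£130,390) or statutory damages (£50,490): £130,390
Trebled: 3 × £130,390 = £391,170
Attorney fees: 40% of £391,170 = £156,468
Total before cap: £391,170 + £156,468 = £547,638
Cap at £1,125,200: £547,638 is within the cap, no reduction.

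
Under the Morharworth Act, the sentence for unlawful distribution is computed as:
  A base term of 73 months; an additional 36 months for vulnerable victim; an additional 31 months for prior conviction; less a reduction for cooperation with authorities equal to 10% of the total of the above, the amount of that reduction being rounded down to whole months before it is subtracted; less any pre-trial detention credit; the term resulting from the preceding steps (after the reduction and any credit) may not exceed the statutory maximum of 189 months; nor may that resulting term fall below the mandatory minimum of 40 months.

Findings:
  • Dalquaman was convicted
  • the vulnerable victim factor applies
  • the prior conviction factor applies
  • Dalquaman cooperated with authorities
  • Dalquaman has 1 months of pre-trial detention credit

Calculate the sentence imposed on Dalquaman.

Vulnerable victim enhancement: +36 months
Prior conviction enhancement: +31 months
Adjusted term: 73 months + 36 months + 31 months = 140 months
Cooperation with authorities reduction: 10% of 140 months = 14 months (rounded down)
After reduction: 140 − 14 = 126 months
Less pre-trial detention credit: 126 months − 1 months = 125 months
Cap at 189 months: 125 months is within the cap, no reduction.
Minimum 40 months: 125 months meets the minimum, no increase.

Sentence: 125 months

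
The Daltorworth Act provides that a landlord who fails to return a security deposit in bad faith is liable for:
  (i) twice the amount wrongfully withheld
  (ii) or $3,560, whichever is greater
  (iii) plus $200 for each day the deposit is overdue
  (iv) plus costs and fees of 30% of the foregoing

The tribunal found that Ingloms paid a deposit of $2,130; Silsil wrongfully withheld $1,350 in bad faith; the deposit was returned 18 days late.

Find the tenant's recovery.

$9,308

Doubled: 2 × $1,350 = $2,700
Minimum $3,560: $2,700 is below the minimum → $3,560
Late-return penalty: 18 × $200 = $3,600
Damages plus late penalty: $3,560 + $3,600 = $7,160
Costs and fees: 30% of $7,160 = $2,148
Total recovery: $7,160 + $2,148 = $9,308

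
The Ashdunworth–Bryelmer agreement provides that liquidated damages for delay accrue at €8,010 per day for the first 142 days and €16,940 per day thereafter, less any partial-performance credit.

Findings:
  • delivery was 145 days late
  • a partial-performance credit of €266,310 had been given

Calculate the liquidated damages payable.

First 142 days: 142 × €8,010 = €1,137,420
Remaining days: (145 − 142) × €16,940 = €50,820
Accrued per-day damages: €1,137,420 + €50,820 = €1,188,240
Less partial-performance credit: €1,188,240 − €266,310 = €921,930

€921,930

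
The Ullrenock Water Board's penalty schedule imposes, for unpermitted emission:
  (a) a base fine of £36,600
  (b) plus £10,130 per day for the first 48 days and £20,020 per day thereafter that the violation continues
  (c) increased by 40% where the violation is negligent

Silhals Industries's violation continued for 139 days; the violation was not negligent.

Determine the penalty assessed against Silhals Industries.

£2,344,660

First 48 days: 48 × £10,130 = £486,240
Remaining days: (139 − 48) × £20,020 = £1,821,820
Per-day component: £486,240 + £1,821,820 = £2,308,060
Base plus per-day: £36,600 + £2,308,060 = £2,344,660
The violation was not negligent: no 40% increase.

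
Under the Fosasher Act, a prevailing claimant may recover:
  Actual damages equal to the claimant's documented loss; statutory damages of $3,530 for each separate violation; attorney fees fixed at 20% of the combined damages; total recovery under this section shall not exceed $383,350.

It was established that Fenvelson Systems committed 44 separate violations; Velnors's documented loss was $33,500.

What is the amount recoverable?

Statutory damages: 44 × $3,530 = $155,320
Combined damages: $33,500 + $155,320 = $188,820
Attorney fees: 20% of $188,820 = $37,764
Total before cap: $188,820 + $37,764 = $226,584
Cap at $383,350: $226,584 is within the cap, no reduction.

$226,584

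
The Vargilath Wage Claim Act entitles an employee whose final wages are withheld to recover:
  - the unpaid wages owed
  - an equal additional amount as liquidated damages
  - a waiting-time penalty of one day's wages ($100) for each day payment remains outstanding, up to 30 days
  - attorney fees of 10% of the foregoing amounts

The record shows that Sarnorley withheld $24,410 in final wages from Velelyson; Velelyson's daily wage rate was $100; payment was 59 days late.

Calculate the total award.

Total award: $57,002

Liquidated damages (equal amount): $24,410
Penalty days: min(59, 30) = 30
Waiting-time penalty: 30 × $100 = $3,000
Subtotal: $24,410 + $24,410 + $3,000 = $51,820
Attorney fees: 10% of $51,820 = $5,182
Total award: $51,820 + $5,182 = $57,002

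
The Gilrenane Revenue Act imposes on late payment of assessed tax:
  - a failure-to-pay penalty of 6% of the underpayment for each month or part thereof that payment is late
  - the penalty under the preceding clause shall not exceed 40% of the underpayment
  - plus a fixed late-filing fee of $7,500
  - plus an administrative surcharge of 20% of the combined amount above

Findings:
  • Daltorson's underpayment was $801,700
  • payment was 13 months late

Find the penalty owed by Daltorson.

Accrued rate: 6% × 13 = 78%, capped at 40% → 40%
Failure-to-pay penalty: 40% of $801,700 = $320,680
Penalty before surcharge: $320,680 + $7,500 = $328,180
Administrative surcharge: 20% of $328,180 = $65,636
Total penalty: $328,180 + $65,636 = $393,816

$393,816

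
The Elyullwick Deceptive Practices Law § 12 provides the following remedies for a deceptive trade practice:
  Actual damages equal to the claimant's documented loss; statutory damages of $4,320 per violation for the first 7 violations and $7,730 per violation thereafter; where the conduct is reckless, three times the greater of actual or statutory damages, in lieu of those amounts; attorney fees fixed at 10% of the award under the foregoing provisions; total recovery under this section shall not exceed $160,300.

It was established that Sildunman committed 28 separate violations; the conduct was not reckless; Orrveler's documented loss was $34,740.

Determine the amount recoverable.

First 7 violations: 7 × $4,320 = $30,240
Remaining violations: (28 − 7) × $7,730 = $162,330
Statutory damages: $30,240 + $162,330 = $192,570
Conduct not reckless: the in-lieu enhancement does not apply.
Actual plus statutory damages: $34,740 + $192,570 = $227,310
Attorney fees: 10% of $227,310 = $22,731
Total before cap: $227,310 + $22,731 = $250,041
Cap at $160,300: $250,041 exceeds the cap → $160,300

$160,300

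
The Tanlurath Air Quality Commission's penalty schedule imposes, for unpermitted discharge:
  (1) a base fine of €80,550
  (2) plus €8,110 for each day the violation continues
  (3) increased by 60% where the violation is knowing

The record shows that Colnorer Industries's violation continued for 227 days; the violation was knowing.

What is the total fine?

€3,074,432

Per-day component: 227 × €8,110 = €1,840,970
Base plus per-day: €80,550 + €1,840,970 = €1,921,520
Enhancement: 60% of €1,921,520 = €1,152,912
Enhanced fine: €1,921,520 + €1,152,912 = €3,074,432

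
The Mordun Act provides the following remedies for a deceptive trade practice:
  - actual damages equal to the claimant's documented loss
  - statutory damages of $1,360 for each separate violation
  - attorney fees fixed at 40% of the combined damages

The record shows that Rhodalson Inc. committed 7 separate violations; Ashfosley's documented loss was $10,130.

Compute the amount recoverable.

Statutory damages: 7 × $1,360 = $9,520
Combined damages: $10,130 + $9,520 = $19,650
Attorney fees: 40% of $19,650 = $7,860
Total recovery: $19,650 + $7,860 = $27,510

$27,510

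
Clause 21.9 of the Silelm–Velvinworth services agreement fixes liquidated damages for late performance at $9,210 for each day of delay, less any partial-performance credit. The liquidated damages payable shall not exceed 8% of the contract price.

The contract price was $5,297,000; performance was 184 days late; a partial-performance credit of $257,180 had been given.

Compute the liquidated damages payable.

$423,760

Per-day damages: 184 × $9,210 = $1,694,640
Less partial-performance credit: $1,694,640 − $257,180 = $1,437,460
Cap: 8% of $5,297,000 = $423,760
Cap at $423,760: $1,437,460 exceeds the cap → $423,760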